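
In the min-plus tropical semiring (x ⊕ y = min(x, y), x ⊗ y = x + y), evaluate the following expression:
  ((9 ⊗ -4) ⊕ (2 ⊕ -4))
((9 ⊗ -4) ⊕ (2 ⊕ -4)) = -4

Expand innermost to outermost. Recall ⊕ takes the minimum of its arguments and ⊗ takes their sum. Working out the expression ((9 ⊗ -4) ⊕ (2 ⊕ -4)) gives -4.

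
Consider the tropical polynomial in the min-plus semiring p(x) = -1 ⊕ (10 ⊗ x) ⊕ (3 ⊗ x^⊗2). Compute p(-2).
p(-2) = -1

A tropical monomial a ⊗ x^⊗i evaluates to a + i · x. Evaluating each term at x = -2:
  Term 0 contributes -1 + 0 · -2 = -1
  Term 1 contributes 10 + 1 · -2 = 8
  Term 2 contributes 3 + 2 · -2 = -1
p(-2) = ⊕ of these = min[-1, 8, -1] = -1.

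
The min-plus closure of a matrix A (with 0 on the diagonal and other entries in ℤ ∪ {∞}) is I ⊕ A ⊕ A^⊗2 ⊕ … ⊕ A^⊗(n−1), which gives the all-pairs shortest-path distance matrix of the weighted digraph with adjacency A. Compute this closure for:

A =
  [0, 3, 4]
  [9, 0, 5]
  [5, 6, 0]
Closure =
  [0, 3, 4]
  [9, 0, 5]
  [5, 6, 0]

This is the Floyd-Warshall all-pairs shortest-path computation. For each intermediate vertex k = 0, 1, …, 2, update dist[i][j] ← min(dist[i][j], dist[i][k] + dist[k][j]). The final matrix gives, for each (i, j), the minimum total weight of any directed path from i to j (possibly empty when i = j).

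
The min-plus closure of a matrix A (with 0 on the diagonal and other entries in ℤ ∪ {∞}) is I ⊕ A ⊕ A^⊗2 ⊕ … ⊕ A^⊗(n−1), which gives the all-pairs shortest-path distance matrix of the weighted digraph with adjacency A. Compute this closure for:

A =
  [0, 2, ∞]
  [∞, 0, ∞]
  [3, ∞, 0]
Closure =
  [0, 2, ∞]
  [∞, 0, ∞]
  [3, 5, 0]

This is the Floyd-Warshall all-pairs shortest-path computation. For each intermediate vertex k = 0, 1, …, 2, update dist[i][j] ← min(dist[i][j], dist[i][k] + dist[k][j]). The final matrix gives, for each (i, j), the minimum total weight of any directed path from i to j (possibly empty when i = j).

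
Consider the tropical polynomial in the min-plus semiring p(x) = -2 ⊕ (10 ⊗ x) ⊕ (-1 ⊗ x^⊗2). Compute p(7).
p(7) = -2

A tropical monomial a ⊗ x^⊗i evaluates to a + i · x. Evaluating each term at x = 7:
  Term 0 contributes -2 + 0 · 7 = -2
  Term 1 contributes 10 + 1 · 7 = 17
  Term 2 contributes -1 + 2 · 7 = 13
p(7) = ⊕ of these = min[-2, 17, 13] = -2.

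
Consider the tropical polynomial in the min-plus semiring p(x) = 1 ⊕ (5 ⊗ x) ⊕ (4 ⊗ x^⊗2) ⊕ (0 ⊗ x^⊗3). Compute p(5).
p(5) = 1

A tropical monomial a ⊗ x^⊗i evaluates to a + i · x. Evaluating each term at x = 5:
  Term 0 contributes 1 + 0 · 5 = 1
  Term 1 contributes 5 + 1 · 5 = 10
  Term 2 contributes 4 + 2 · 5 = 14
  Term 3 contributes 0 + 3 · 5 = 15
p(5) = ⊕ of these = min[1, 10, 14, 15] = 1.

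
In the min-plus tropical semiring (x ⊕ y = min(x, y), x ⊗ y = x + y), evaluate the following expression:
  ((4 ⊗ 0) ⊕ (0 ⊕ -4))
((4 ⊗ 0) ⊕ (0 ⊕ -4)) = -4

Expand innermost to outermost. Recall ⊕ takes the minimum of its arguments and ⊗ takes their sum. Working out the expression ((4 ⊗ 0) ⊕ (0 ⊕ -4)) gives -4.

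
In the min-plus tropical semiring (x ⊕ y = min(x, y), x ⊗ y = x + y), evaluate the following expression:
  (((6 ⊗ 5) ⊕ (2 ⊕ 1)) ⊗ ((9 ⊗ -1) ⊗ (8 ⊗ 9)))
(((6 ⊗ 5) ⊕ (2 ⊕ 1)) ⊗ ((9 ⊗ -1) ⊗ (8 ⊗ 9))) = 26

Expand innermost to outermost. Recall ⊕ takes the minimum of its arguments and ⊗ takes their sum. Working out the expression (((6 ⊗ 5) ⊕ (2 ⊕ 1)) ⊗ ((9 ⊗ -1) ⊗ (8 ⊗ 9))) gives 26.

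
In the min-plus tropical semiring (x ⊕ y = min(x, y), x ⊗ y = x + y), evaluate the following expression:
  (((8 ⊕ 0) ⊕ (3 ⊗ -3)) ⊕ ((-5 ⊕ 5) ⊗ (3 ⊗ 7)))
(((8 ⊕ 0) ⊕ (3 ⊗ -3)) ⊕ ((-5 ⊕ 5) ⊗ (3 ⊗ 7))) = 0

Expand innermost to outermost. Recall ⊕ takes the minimum of its arguments and ⊗ takes their sum. Working out the expression (((8 ⊕ 0) ⊕ (3 ⊗ -3)) ⊕ ((-5 ⊕ 5) ⊗ (3 ⊗ 7))) gives 0.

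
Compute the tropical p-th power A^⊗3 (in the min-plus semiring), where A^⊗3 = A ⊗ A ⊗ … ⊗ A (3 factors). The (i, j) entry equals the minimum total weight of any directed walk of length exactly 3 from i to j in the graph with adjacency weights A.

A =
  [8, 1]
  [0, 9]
A^⊗3 =
  [9, 2]
  [1, 9]

Each entry (A^⊗3)_ij equals the minimum over all length-3 walks i = v_0 → v_1 → … → v_3 = j of Σ_t A[v_t][v_{t+1}]. For example, for (i, j) = (0, 1) we minimise over 4 possible intermediate vertex sequences; the minimum is 2, attained along the walk 0 → 1 → 0 → 1.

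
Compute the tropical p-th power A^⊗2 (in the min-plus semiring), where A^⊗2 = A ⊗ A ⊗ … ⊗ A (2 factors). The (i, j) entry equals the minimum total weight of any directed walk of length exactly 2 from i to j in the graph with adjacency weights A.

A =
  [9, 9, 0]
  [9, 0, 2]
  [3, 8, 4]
A^⊗2 =
  [3, 8, 4]
  [5, 0, 2]
  [7, 8, 3]

Each entry (A^⊗2)_ij equals the minimum over all length-2 walks i = v_0 → v_1 → … → v_2 = j of Σ_t A[v_t][v_{t+1}]. For example, for (i, j) = (0, 2) we minimise over 3 possible intermediate vertex sequences; the minimum is 4, attained along the walk 0 → 2 → 2.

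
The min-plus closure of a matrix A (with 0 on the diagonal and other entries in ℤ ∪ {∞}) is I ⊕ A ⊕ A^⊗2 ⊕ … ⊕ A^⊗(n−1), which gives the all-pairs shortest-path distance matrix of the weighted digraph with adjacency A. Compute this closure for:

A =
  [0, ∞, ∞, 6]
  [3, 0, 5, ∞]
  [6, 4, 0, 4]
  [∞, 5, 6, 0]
Closure =
  [0, 11, 12, 6]
  [3, 0, 5, 9]
  [6, 4, 0, 4]
  [8, 5, 6, 0]

This is the Floyd-Warshall all-pairs shortest-path computation. For each intermediate vertex k = 0, 1, …, 3, update dist[i][j] ← min(dist[i][j], dist[i][k] + dist[k][j]). The final matrix gives, for each (i, j), the minimum total weight of any directed path from i to j (possibly empty when i = j).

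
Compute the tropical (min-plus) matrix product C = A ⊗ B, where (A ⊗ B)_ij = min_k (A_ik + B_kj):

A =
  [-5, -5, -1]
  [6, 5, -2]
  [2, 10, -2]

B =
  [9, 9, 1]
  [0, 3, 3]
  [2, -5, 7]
A ⊗ B =
  [-5, -6, -4]
  [0, -7, 5]
  [0, -7, 3]

Apply the min-plus product entry-by-entry:
  C[0][0] = min over k of (A[0][0] + B[0][0] = -5 + 9 = 4, A[0][1] + B[1][0] = -5 + 0 = -5, A[0][2] + B[2][0] = -1 + 2 = 1) = -5 (attained at k = 1)
  C[0][1] = min over k of (A[0][0] + B[0][1] = -5 + 9 = 4, A[0][1] + B[1][1] = -5 + 3 = -2, A[0][2] + B[2][1] = -1 + -5 = -6) = -6 (attained at k = 2)
  C[0][2] = min over k of (A[0][0] + B[0][2] = -5 + 1 = -4, A[0][1] + B[1][2] = -5 + 3 = -2, A[0][2] + B[2][2] = -1 + 7 = 6) = -4 (attained at k = 0)
  C[1][0] = min over k of (A[1][0] + B[0][0] = 6 + 9 = 15, A[1][1] + B[1][0] = 5 + 0 = 5, A[1][2] + B[2][0] = -2 + 2 = 0) = 0 (attained at k = 2)
  C[1][1] = min over k of (A[1][0] + B[0][1] = 6 + 9 = 15, A[1][1] + B[1][1] = 5 + 3 = 8, A[1][2] + B[2][1] = -2 + -5 = -7) = -7 (attained at k = 2)
  C[1][2] = min over k of (A[1][0] + B[0][2] = 6 + 1 = 7, A[1][1] + B[1][2] = 5 + 3 = 8, A[1][2] + B[2][2] = -2 + 7 = 5) = 5 (attained at k = 2)
  C[2][0] = min over k of (A[2][0] + B[0][0] = 2 + 9 = 11, A[2][1] + B[1][0] = 10 + 0 = 10, A[2][2] + B[2][0] = -2 + 2 = 0) = 0 (attained at k = 2)
  C[2][1] = min over k of (A[2][0] + B[0][1] = 2 + 9 = 11, A[2][1] + B[1][1] = 10 + 3 = 13, A[2][2] + B[2][1] = -2 + -5 = -7) = -7 (attained at k = 2)
  C[2][2] = min over k of (A[2][0] + B[0][2] = 2 + 1 = 3, A[2][1] + B[1][2] = 10 + 3 = 13, A[2][2] + B[2][2] = -2 + 7 = 5) = 3 (attained at k = 0)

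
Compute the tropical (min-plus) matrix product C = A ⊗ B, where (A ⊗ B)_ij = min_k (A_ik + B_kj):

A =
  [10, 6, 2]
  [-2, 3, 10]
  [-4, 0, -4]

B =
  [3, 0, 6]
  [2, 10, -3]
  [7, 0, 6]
A ⊗ B =
  [8, 2, 3]
  [1, -2, 0]
  [-1, -4, -3]

Apply the min-plus product entry-by-entry:
  C[0][0] = min over k of (A[0][0] + B[0][0] = 10 + 3 = 13, A[0][1] + B[1][0] = 6 + 2 = 8, A[0][2] + B[2][0] = 2 + 7 = 9) = 8 (attained at k = 1)
  C[0][1] = min over k of (A[0][0] + B[0][1] = 10 + 0 = 10, A[0][1] + B[1][1] = 6 + 10 = 16, A[0][2] + B[2][1] = 2 + 0 = 2) = 2 (attained at k = 2)
  C[0][2] = min over k of (A[0][0] + B[0][2] = 10 + 6 = 16, A[0][1] + B[1][2] = 6 + -3 = 3, A[0][2] + B[2][2] = 2 + 6 = 8) = 3 (attained at k = 1)
  C[1][0] = min over k of (A[1][0] + B[0][0] = -2 + 3 = 1, A[1][1] + B[1][0] = 3 + 2 = 5, A[1][2] + B[2][0] = 10 + 7 = 17) = 1 (attained at k = 0)
  C[1][1] = min over k of (A[1][0] + B[0][1] = -2 + 0 = -2, A[1][1] + B[1][1] = 3 + 10 = 13, A[1][2] + B[2][1] = 10 + 0 = 10) = -2 (attained at k = 0)
  C[1][2] = min over k of (A[1][0] + B[0][2] = -2 + 6 = 4, A[1][1] + B[1][2] = 3 + -3 = 0, A[1][2] + B[2][2] = 10 + 6 = 16) = 0 (attained at k = 1)
  C[2][0] = min over k of (A[2][0] + B[0][0] = -4 + 3 = -1, A[2][1] + B[1][0] = 0 + 2 = 2, A[2][2] + B[2][0] = -4 + 7 = 3) = -1 (attained at k = 0)
  C[2][1] = min over k of (A[2][0] + B[0][1] = -4 + 0 = -4, A[2][1] + B[1][1] = 0 + 10 = 10, A[2][2] + B[2][1] = -4 + 0 = -4) = -4 (attained at k = 0)
  C[2][2] = min over k of (A[2][0] + B[0][2] = -4 + 6 = 2, A[2][1] + B[1][2] = 0 + -3 = -3, A[2][2] + B[2][2] = -4 + 6 = 2) = -3 (attained at k = 1)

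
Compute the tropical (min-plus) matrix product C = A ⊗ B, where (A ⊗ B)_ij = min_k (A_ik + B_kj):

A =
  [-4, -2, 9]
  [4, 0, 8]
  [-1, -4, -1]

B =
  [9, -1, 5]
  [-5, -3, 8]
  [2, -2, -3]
A ⊗ B =
  [-7, -5, 1]
  [-5, -3, 5]
  [-9, -7, -4]

Apply the min-plus product entry-by-entry:
  C[0][0] = min over k of (A[0][0] + B[0][0] = -4 + 9 = 5, A[0][1] + B[1][0] = -2 + -5 = -7, A[0][2] + B[2][0] = 9 + 2 = 11) = -7 (attained at k = 1)
  C[0][1] = min over k of (A[0][0] + B[0][1] = -4 + -1 = -5, A[0][1] + B[1][1] = -2 + -3 = -5, A[0][2] + B[2][1] = 9 + -2 = 7) = -5 (attained at k = 0)
  C[0][2] = min over k of (A[0][0] + B[0][2] = -4 + 5 = 1, A[0][1] + B[1][2] = -2 + 8 = 6, A[0][2] + B[2][2] = 9 + -3 = 6) = 1 (attained at k = 0)
  C[1][0] = min over k of (A[1][0] + B[0][0] = 4 + 9 = 13, A[1][1] + B[1][0] = 0 + -5 = -5, A[1][2] + B[2][0] = 8 + 2 = 10) = -5 (attained at k = 1)
  C[1][1] = min over k of (A[1][0] + B[0][1] = 4 + -1 = 3, A[1][1] + B[1][1] = 0 + -3 = -3, A[1][2] + B[2][1] = 8 + -2 = 6) = -3 (attained at k = 1)
  C[1][2] = min over k of (A[1][0] + B[0][2] = 4 + 5 = 9, A[1][1] + B[1][2] = 0 + 8 = 8, A[1][2] + B[2][2] = 8 + -3 = 5) = 5 (attained at k = 2)
  C[2][0] = min over k of (A[2][0] + B[0][0] = -1 + 9 = 8, A[2][1] + B[1][0] = -4 + -5 = -9, A[2][2] + B[2][0] = -1 + 2 = 1) = -9 (attained at k = 1)
  C[2][1] = min over k of (A[2][0] + B[0][1] = -1 + -1 = -2, A[2][1] + B[1][1] = -4 + -3 = -7, A[2][2] + B[2][1] = -1 + -2 = -3) = -7 (attained at k = 1)
  C[2][2] = min over k of (A[2][0] + B[0][2] = -1 + 5 = 4, A[2][1] + B[1][2] = -4 + 8 = 4, A[2][2] + B[2][2] = -1 + -3 = -4) = -4 (attained at k = 2)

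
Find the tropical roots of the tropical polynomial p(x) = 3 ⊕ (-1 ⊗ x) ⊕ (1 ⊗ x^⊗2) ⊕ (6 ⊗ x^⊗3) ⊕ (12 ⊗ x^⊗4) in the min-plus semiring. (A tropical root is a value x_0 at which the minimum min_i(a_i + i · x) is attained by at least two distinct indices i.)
Roots: {-6, -5, -2, 4}

Each tropical root is a break point of the lower envelope of the lines y = a_i + i · x (there are 5 lines, with slopes 0, 1, ..., 4). Only the lines that attain the minimum somewhere contribute to roots; other lines are dominated. Here the surviving (envelope) indices are i = 4, i = 3, i = 2, i = 1, i = 0.
Intersections between consecutive envelope lines give the roots: for adjacent envelope indices i < j the intersection is x = (a_i − a_j) / (j − i). Reading off the sorted break points: {-6, -5, -2, 4}.
Verification: at each break x_0, at least two indices attain the minimum of min_i(a_i + i · x_0).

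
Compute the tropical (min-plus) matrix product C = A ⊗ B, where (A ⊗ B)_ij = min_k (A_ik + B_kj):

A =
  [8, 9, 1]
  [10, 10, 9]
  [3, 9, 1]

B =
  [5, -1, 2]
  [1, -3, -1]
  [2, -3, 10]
A ⊗ B =
  [3, -2, 8]
  [11, 6, 9]
  [3, -2, 5]

Apply the min-plus product entry-by-entry:
  C[0][0] = min over k of (A[0][0] + B[0][0] = 8 + 5 = 13, A[0][1] + B[1][0] = 9 + 1 = 10, A[0][2] + B[2][0] = 1 + 2 = 3) = 3 (attained at k = 2)
  C[0][1] = min over k of (A[0][0] + B[0][1] = 8 + -1 = 7, A[0][1] + B[1][1] = 9 + -3 = 6, A[0][2] + B[2][1] = 1 + -3 = -2) = -2 (attained at k = 2)
  C[0][2] = min over k of (A[0][0] + B[0][2] = 8 + 2 = 10, A[0][1] + B[1][2] = 9 + -1 = 8, A[0][2] + B[2][2] = 1 + 10 = 11) = 8 (attained at k = 1)
  C[1][0] = min over k of (A[1][0] + B[0][0] = 10 + 5 = 15, A[1][1] + B[1][0] = 10 + 1 = 11, A[1][2] + B[2][0] = 9 + 2 = 11) = 11 (attained at k = 1)
  C[1][1] = min over k of (A[1][0] + B[0][1] = 10 + -1 = 9, A[1][1] + B[1][1] = 10 + -3 = 7, A[1][2] + B[2][1] = 9 + -3 = 6) = 6 (attained at k = 2)
  C[1][2] = min over k of (A[1][0] + B[0][2] = 10 + 2 = 12, A[1][1] + B[1][2] = 10 + -1 = 9, A[1][2] + B[2][2] = 9 + 10 = 19) = 9 (attained at k = 1)
  C[2][0] = min over k of (A[2][0] + B[0][0] = 3 + 5 = 8, A[2][1] + B[1][0] = 9 + 1 = 10, A[2][2] + B[2][0] = 1 + 2 = 3) = 3 (attained at k = 2)
  C[2][1] = min over k of (A[2][0] + B[0][1] = 3 + -1 = 2, A[2][1] + B[1][1] = 9 + -3 = 6, A[2][2] + B[2][1] = 1 + -3 = -2) = -2 (attained at k = 2)
  C[2][2] = min over k of (A[2][0] + B[0][2] = 3 + 2 = 5, A[2][1] + B[1][2] = 9 + -1 = 8, A[2][2] + B[2][2] = 1 + 10 = 11) = 5 (attained at k = 0)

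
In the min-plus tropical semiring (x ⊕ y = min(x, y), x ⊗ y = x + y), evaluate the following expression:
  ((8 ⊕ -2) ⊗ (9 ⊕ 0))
((8 ⊕ -2) ⊗ (9 ⊕ 0)) = -2

Expand innermost to outermost. Recall ⊕ takes the minimum of its arguments and ⊗ takes their sum. Working out the expression ((8 ⊕ -2) ⊗ (9 ⊕ 0)) gives -2.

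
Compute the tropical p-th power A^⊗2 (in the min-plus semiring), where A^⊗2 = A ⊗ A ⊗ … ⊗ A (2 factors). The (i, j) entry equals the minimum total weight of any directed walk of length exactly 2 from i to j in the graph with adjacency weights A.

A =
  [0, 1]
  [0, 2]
A^⊗2 =
  [0, 1]
  [0, 1]

Each entry (A^⊗2)_ij equals the minimum over all length-2 walks i = v_0 → v_1 → … → v_2 = j of Σ_t A[v_t][v_{t+1}]. For example, for (i, j) = (0, 1) we minimise over 2 possible intermediate vertex sequences; the minimum is 1, attained along the walk 0 → 0 → 1.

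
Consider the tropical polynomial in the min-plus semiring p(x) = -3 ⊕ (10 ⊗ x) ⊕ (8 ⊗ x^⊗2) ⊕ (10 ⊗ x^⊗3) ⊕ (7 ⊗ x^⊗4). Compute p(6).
p(6) = -3

A tropical monomial a ⊗ x^⊗i evaluates to a + i · x. Evaluating each term at x = 6:
  Term 0 contributes -3 + 0 · 6 = -3
  Term 1 contributes 10 + 1 · 6 = 16
  Term 2 contributes 8 + 2 · 6 = 20
  Term 3 contributes 10 + 3 · 6 = 28
  Term 4 contributes 7 + 4 · 6 = 31
p(6) = ⊕ of these = min[-3, 16, 20, 28, 31] = -3.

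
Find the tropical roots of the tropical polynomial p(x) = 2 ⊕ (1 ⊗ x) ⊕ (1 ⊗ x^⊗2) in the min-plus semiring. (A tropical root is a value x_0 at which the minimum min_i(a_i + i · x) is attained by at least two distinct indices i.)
Roots: {0, 1}

Each tropical root is a break point of the lower envelope of the lines y = a_i + i · x (there are 3 lines, with slopes 0, 1, ..., 2). Only the lines that attain the minimum somewhere contribute to roots; other lines are dominated. Here the surviving (envelope) indices are i = 2, i = 1, i = 0.
Intersections between consecutive envelope lines give the roots: for adjacent envelope indices i < j the intersection is x = (a_i − a_j) / (j − i). Reading off the sorted break points: {0, 1}.
Verification: at each break x_0, at least two indices attain the minimum of min_i(a_i + i · x_0).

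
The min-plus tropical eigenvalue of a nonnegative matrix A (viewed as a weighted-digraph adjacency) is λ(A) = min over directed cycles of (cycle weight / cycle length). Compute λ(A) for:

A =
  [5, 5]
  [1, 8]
λ(A) = 3

Enumerate directed cycles and compute their means (weight / length). Sample:
  cycle 0 → 0: weight = 5, length = 1, mean = 5/1 ≈ 5.000
  cycle 1 → 1: weight = 8, length = 1, mean = 8/1 ≈ 8.000
  cycle 0 → 1 → 0: weight = 6, length = 2, mean = 6/2 ≈ 3.000
  cycle 1 → 0 → 1: weight = 6, length = 2, mean = 6/2 ≈ 3.000
Minimum mean = 3.000, attained e.g. along the cycle 0 → 1 → 0 with weight 6 and length 2. So λ(A) = 6/2 = 3.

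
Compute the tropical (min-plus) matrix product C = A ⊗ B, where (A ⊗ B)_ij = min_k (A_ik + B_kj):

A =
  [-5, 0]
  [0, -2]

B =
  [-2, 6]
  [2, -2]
A ⊗ B =
  [-7, -2]
  [-2, -4]

Apply the min-plus product entry-by-entry:
  C[0][0] = min over k of (A[0][0] + B[0][0] = -5 + -2 = -7, A[0][1] + B[1][0] = 0 + 2 = 2) = -7 (attained at k = 0)
  C[0][1] = min over k of (A[0][0] + B[0][1] = -5 + 6 = 1, A[0][1] + B[1][1] = 0 + -2 = -2) = -2 (attained at k = 1)
  C[1][0] = min over k of (A[1][0] + B[0][0] = 0 + -2 = -2, A[1][1] + B[1][0] = -2 + 2 = 0) = -2 (attained at k = 0)
  C[1][1] = min over k of (A[1][0] + B[0][1] = 0 + 6 = 6, A[1][1] + B[1][1] = -2 + -2 = -4) = -4 (attained at k = 1)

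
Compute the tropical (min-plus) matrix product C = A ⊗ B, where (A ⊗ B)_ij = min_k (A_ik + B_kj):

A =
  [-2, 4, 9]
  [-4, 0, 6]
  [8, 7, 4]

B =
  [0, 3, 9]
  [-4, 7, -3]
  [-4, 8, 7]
A ⊗ B =
  [-2, 1, 1]
  [-4, -1, -3]
  [0, 11, 4]

Apply the min-plus product entry-by-entry:
  C[0][0] = min over k of (A[0][0] + B[0][0] = -2 + 0 = -2, A[0][1] + B[1][0] = 4 + -4 = 0, A[0][2] + B[2][0] = 9 + -4 = 5) = -2 (attained at k = 0)
  C[0][1] = min over k of (A[0][0] + B[0][1] = -2 + 3 = 1, A[0][1] + B[1][1] = 4 + 7 = 11, A[0][2] + B[2][1] = 9 + 8 = 17) = 1 (attained at k = 0)
  C[0][2] = min over k of (A[0][0] + B[0][2] = -2 + 9 = 7, A[0][1] + B[1][2] = 4 + -3 = 1, A[0][2] + B[2][2] = 9 + 7 = 16) = 1 (attained at k = 1)
  C[1][0] = min over k of (A[1][0] + B[0][0] = -4 + 0 = -4, A[1][1] + B[1][0] = 0 + -4 = -4, A[1][2] + B[2][0] = 6 + -4 = 2) = -4 (attained at k = 0)
  C[1][1] = min over k of (A[1][0] + B[0][1] = -4 + 3 = -1, A[1][1] + B[1][1] = 0 + 7 = 7, A[1][2] + B[2][1] = 6 + 8 = 14) = -1 (attained at k = 0)
  C[1][2] = min over k of (A[1][0] + B[0][2] = -4 + 9 = 5, A[1][1] + B[1][2] = 0 + -3 = -3, A[1][2] + B[2][2] = 6 + 7 = 13) = -3 (attained at k = 1)
  C[2][0] = min over k of (A[2][0] + B[0][0] = 8 + 0 = 8, A[2][1] + B[1][0] = 7 + -4 = 3, A[2][2] + B[2][0] = 4 + -4 = 0) = 0 (attained at k = 2)
  C[2][1] = min over k of (A[2][0] + B[0][1] = 8 + 3 = 11, A[2][1] + B[1][1] = 7 + 7 = 14, A[2][2] + B[2][1] = 4 + 8 = 12) = 11 (attained at k = 0)
  C[2][2] = min over k of (A[2][0] + B[0][2] = 8 + 9 = 17, A[2][1] + B[1][2] = 7 + -3 = 4, A[2][2] + B[2][2] = 4 + 7 = 11) = 4 (attained at k = 1)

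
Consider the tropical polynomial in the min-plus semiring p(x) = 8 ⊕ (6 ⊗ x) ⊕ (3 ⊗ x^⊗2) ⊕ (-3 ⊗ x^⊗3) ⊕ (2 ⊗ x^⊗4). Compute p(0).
p(0) = -3

A tropical monomial a ⊗ x^⊗i evaluates to a + i · x. Evaluating each term at x = 0:
  Term 0 contributes 8 + 0 · 0 = 8
  Term 1 contributes 6 + 1 · 0 = 6
  Term 2 contributes 3 + 2 · 0 = 3
  Term 3 contributes -3 + 3 · 0 = -3
  Term 4 contributes 2 + 4 · 0 = 2
p(0) = ⊕ of these = min[8, 6, 3, -3, 2] = -3.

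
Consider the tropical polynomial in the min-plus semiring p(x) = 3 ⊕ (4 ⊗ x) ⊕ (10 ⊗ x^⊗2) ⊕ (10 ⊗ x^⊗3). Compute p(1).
p(1) = 3

A tropical monomial a ⊗ x^⊗i evaluates to a + i · x. Evaluating each term at x = 1:
  Term 0 contributes 3 + 0 · 1 = 3
  Term 1 contributes 4 + 1 · 1 = 5
  Term 2 contributes 10 + 2 · 1 = 12
  Term 3 contributes 10 + 3 · 1 = 13
p(1) = ⊕ of these = min[3, 5, 12, 13] = 3.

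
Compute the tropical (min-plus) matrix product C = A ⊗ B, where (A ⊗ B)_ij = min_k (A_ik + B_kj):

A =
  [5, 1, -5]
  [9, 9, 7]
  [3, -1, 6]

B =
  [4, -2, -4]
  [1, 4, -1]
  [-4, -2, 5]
A ⊗ B =
  [-9, -7, 0]
  [3, 5, 5]
  [0, 1, -2]

Apply the min-plus product entry-by-entry:
  C[0][0] = min over k of (A[0][0] + B[0][0] = 5 + 4 = 9, A[0][1] + B[1][0] = 1 + 1 = 2, A[0][2] + B[2][0] = -5 + -4 = -9) = -9 (attained at k = 2)
  C[0][1] = min over k of (A[0][0] + B[0][1] = 5 + -2 = 3, A[0][1] + B[1][1] = 1 + 4 = 5, A[0][2] + B[2][1] = -5 + -2 = -7) = -7 (attained at k = 2)
  C[0][2] = min over k of (A[0][0] + B[0][2] = 5 + -4 = 1, A[0][1] + B[1][2] = 1 + -1 = 0, A[0][2] + B[2][2] = -5 + 5 = 0) = 0 (attained at k = 1)
  C[1][0] = min over k of (A[1][0] + B[0][0] = 9 + 4 = 13, A[1][1] + B[1][0] = 9 + 1 = 10, A[1][2] + B[2][0] = 7 + -4 = 3) = 3 (attained at k = 2)
  C[1][1] = min over k of (A[1][0] + B[0][1] = 9 + -2 = 7, A[1][1] + B[1][1] = 9 + 4 = 13, A[1][2] + B[2][1] = 7 + -2 = 5) = 5 (attained at k = 2)
  C[1][2] = min over k of (A[1][0] + B[0][2] = 9 + -4 = 5, A[1][1] + B[1][2] = 9 + -1 = 8, A[1][2] + B[2][2] = 7 + 5 = 12) = 5 (attained at k = 0)
  C[2][0] = min over k of (A[2][0] + B[0][0] = 3 + 4 = 7, A[2][1] + B[1][0] = -1 + 1 = 0, A[2][2] + B[2][0] = 6 + -4 = 2) = 0 (attained at k = 1)
  C[2][1] = min over k of (A[2][0] + B[0][1] = 3 + -2 = 1, A[2][1] + B[1][1] = -1 + 4 = 3, A[2][2] + B[2][1] = 6 + -2 = 4) = 1 (attained at k = 0)
  C[2][2] = min over k of (A[2][0] + B[0][2] = 3 + -4 = -1, A[2][1] + B[1][2] = -1 + -1 = -2, A[2][2] + B[2][2] = 6 + 5 = 11) = -2 (attained at k = 1)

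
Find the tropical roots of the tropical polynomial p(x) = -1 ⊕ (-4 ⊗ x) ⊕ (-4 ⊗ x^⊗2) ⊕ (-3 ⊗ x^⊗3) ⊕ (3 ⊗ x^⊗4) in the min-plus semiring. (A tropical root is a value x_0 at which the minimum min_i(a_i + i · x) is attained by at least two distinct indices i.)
Roots: {-6, -1, 0, 3}

Each tropical root is a break point of the lower envelope of the lines y = a_i + i · x (there are 5 lines, with slopes 0, 1, ..., 4). Only the lines that attain the minimum somewhere contribute to roots; other lines are dominated. Here the surviving (envelope) indices are i = 4, i = 3, i = 2, i = 1, i = 0.
Intersections between consecutive envelope lines give the roots: for adjacent envelope indices i < j the intersection is x = (a_i − a_j) / (j − i). Reading off the sorted break points: {-6, -1, 0, 3}.
Verification: at each break x_0, at least two indices attain the minimum of min_i(a_i + i · x_0).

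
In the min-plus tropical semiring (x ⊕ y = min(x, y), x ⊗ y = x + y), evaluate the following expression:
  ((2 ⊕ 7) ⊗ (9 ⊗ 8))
((2 ⊕ 7) ⊗ (9 ⊗ 8)) = 19

Expand innermost to outermost. Recall ⊕ takes the minimum of its arguments and ⊗ takes their sum. Working out the expression ((2 ⊕ 7) ⊗ (9 ⊗ 8)) gives 19.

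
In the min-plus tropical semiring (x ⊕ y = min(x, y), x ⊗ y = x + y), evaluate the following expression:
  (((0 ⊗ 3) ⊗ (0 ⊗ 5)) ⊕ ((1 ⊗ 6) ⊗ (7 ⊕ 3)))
(((0 ⊗ 3) ⊗ (0 ⊗ 5)) ⊕ ((1 ⊗ 6) ⊗ (7 ⊕ 3))) = 8

Expand innermost to outermost. Recall ⊕ takes the minimum of its arguments and ⊗ takes their sum. Working out the expression (((0 ⊗ 3) ⊗ (0 ⊗ 5)) ⊕ ((1 ⊗ 6) ⊗ (7 ⊕ 3))) gives 8.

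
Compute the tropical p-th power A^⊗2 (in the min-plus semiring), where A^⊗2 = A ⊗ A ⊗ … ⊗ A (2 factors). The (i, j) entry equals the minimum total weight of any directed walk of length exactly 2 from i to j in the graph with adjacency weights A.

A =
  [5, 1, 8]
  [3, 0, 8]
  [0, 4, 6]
A^⊗2 =
  [4, 1, 9]
  [3, 0, 8]
  [5, 1, 8]

Each entry (A^⊗2)_ij equals the minimum over all length-2 walks i = v_0 → v_1 → … → v_2 = j of Σ_t A[v_t][v_{t+1}]. For example, for (i, j) = (0, 2) we minimise over 3 possible intermediate vertex sequences; the minimum is 9, attained along the walk 0 → 1 → 2.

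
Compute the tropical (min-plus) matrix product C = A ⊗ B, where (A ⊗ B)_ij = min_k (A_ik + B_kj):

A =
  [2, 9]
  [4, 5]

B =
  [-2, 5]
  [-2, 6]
A ⊗ B =
  [0, 7]
  [2, 9]

Apply the min-plus product entry-by-entry:
  C[0][0] = min over k of (A[0][0] + B[0][0] = 2 + -2 = 0, A[0][1] + B[1][0] = 9 + -2 = 7) = 0 (attained at k = 0)
  C[0][1] = min over k of (A[0][0] + B[0][1] = 2 + 5 = 7, A[0][1] + B[1][1] = 9 + 6 = 15) = 7 (attained at k = 0)
  C[1][0] = min over k of (A[1][0] + B[0][0] = 4 + -2 = 2, A[1][1] + B[1][0] = 5 + -2 = 3) = 2 (attained at k = 0)
  C[1][1] = min over k of (A[1][0] + B[0][1] = 4 + 5 = 9, A[1][1] + B[1][1] = 5 + 6 = 11) = 9 (attained at k = 0)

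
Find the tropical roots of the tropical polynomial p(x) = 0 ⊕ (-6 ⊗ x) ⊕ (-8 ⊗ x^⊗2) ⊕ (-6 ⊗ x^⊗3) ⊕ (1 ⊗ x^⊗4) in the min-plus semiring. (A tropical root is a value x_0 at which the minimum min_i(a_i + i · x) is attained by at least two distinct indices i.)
Roots: {-7, -2, 2, 6}

Each tropical root is a break point of the lower envelope of the lines y = a_i + i · x (there are 5 lines, with slopes 0, 1, ..., 4). Only the lines that attain the minimum somewhere contribute to roots; other lines are dominated. Here the surviving (envelope) indices are i = 4, i = 3, i = 2, i = 1, i = 0.
Intersections between consecutive envelope lines give the roots: for adjacent envelope indices i < j the intersection is x = (a_i − a_j) / (j − i). Reading off the sorted break points: {-7, -2, 2, 6}.
Verification: at each break x_0, at least two indices attain the minimum of min_i(a_i + i · x_0).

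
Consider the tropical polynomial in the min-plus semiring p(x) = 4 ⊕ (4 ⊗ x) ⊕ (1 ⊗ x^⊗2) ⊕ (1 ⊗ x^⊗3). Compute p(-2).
p(-2) = -5

A tropical monomial a ⊗ x^⊗i evaluates to a + i · x. Evaluating each term at x = -2:
  Term 0 contributes 4 + 0 · -2 = 4
  Term 1 contributes 4 + 1 · -2 = 2
  Term 2 contributes 1 + 2 · -2 = -3
  Term 3 contributes 1 + 3 · -2 = -5
p(-2) = ⊕ of these = min[4, 2, -3, -5] = -5.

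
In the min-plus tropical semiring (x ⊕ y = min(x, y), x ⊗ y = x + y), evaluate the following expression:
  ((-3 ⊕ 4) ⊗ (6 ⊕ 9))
((-3 ⊕ 4) ⊗ (6 ⊕ 9)) = 3

Expand innermost to outermost. Recall ⊕ takes the minimum of its arguments and ⊗ takes their sum. Working out the expression ((-3 ⊕ 4) ⊗ (6 ⊕ 9)) gives 3.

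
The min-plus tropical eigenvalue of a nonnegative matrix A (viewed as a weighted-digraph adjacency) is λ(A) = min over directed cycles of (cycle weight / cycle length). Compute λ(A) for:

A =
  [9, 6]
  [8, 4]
λ(A) = 4

Enumerate directed cycles and compute their means (weight / length). Sample:
  cycle 0 → 0: weight = 9, length = 1, mean = 9/1 ≈ 9.000
  cycle 1 → 1: weight = 4, length = 1, mean = 4/1 ≈ 4.000
  cycle 0 → 1 → 0: weight = 14, length = 2, mean = 14/2 ≈ 7.000
  cycle 1 → 0 → 1: weight = 14, length = 2, mean = 14/2 ≈ 7.000
Minimum mean = 4.000, attained e.g. along the cycle 1 → 1 with weight 4 and length 1. So λ(A) = 4/1 = 4.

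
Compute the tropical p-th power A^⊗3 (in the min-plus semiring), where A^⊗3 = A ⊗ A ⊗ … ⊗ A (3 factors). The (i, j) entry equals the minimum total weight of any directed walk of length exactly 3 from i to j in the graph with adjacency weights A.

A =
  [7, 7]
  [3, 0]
A^⊗3 =
  [10, 7]
  [3, 0]

Each entry (A^⊗3)_ij equals the minimum over all length-3 walks i = v_0 → v_1 → … → v_3 = j of Σ_t A[v_t][v_{t+1}]. For example, for (i, j) = (0, 1) we minimise over 4 possible intermediate vertex sequences; the minimum is 7, attained along the walk 0 → 1 → 1 → 1.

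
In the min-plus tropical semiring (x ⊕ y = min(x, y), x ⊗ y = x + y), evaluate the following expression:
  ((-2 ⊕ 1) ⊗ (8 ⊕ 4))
((-2 ⊕ 1) ⊗ (8 ⊕ 4)) = 2

Expand innermost to outermost. Recall ⊕ takes the minimum of its arguments and ⊗ takes their sum. Working out the expression ((-2 ⊕ 1) ⊗ (8 ⊕ 4)) gives 2.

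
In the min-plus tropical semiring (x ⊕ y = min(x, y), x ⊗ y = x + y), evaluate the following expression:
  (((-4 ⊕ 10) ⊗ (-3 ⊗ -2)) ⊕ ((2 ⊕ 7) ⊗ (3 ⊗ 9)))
(((-4 ⊕ 10) ⊗ (-3 ⊗ -2)) ⊕ ((2 ⊕ 7) ⊗ (3 ⊗ 9))) = -9

Expand innermost to outermost. Recall ⊕ takes the minimum of its arguments and ⊗ takes their sum. Working out the expression (((-4 ⊕ 10) ⊗ (-3 ⊗ -2)) ⊕ ((2 ⊕ 7) ⊗ (3 ⊗ 9))) gives -9.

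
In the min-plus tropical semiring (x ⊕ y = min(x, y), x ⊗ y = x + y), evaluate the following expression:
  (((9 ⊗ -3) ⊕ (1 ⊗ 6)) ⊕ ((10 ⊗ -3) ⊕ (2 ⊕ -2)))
(((9 ⊗ -3) ⊕ (1 ⊗ 6)) ⊕ ((10 ⊗ -3) ⊕ (2 ⊕ -2))) = -2

Expand innermost to outermost. Recall ⊕ takes the minimum of its arguments and ⊗ takes their sum. Working out the expression (((9 ⊗ -3) ⊕ (1 ⊗ 6)) ⊕ ((10 ⊗ -3) ⊕ (2 ⊕ -2))) gives -2.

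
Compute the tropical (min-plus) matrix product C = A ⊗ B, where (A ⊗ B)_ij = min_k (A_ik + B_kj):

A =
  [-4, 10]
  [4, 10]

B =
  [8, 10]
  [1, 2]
A ⊗ B =
  [4, 6]
  [11, 12]

Apply the min-plus product entry-by-entry:
  C[0][0] = min over k of (A[0][0] + B[0][0] = -4 + 8 = 4, A[0][1] + B[1][0] = 10 + 1 = 11) = 4 (attained at k = 0)
  C[0][1] = min over k of (A[0][0] + B[0][1] = -4 + 10 = 6, A[0][1] + B[1][1] = 10 + 2 = 12) = 6 (attained at k = 0)
  C[1][0] = min over k of (A[1][0] + B[0][0] = 4 + 8 = 12, A[1][1] + B[1][0] = 10 + 1 = 11) = 11 (attained at k = 1)
  C[1][1] = min over k of (A[1][0] + B[0][1] = 4 + 10 = 14, A[1][1] + B[1][1] = 10 + 2 = 12) = 12 (attained at k = 1)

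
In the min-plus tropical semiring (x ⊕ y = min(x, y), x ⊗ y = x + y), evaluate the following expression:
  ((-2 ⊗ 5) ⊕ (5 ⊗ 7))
((-2 ⊗ 5) ⊕ (5 ⊗ 7)) = 3

Expand innermost to outermost. Recall ⊕ takes the minimum of its arguments and ⊗ takes their sum. Working out the expression ((-2 ⊗ 5) ⊕ (5 ⊗ 7)) gives 3.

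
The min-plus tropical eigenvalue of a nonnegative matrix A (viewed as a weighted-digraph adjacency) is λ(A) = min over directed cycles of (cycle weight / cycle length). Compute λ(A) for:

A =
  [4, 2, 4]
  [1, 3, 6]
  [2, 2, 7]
λ(A) = 3/2

Enumerate directed cycles and compute their means (weight / length). Sample:
  cycle 0 → 0: weight = 4, length = 1, mean = 4/1 ≈ 4.000
  cycle 1 → 1: weight = 3, length = 1, mean = 3/1 ≈ 3.000
  cycle 2 → 2: weight = 7, length = 1, mean = 7/1 ≈ 7.000
  cycle 0 → 1 → 0: weight = 3, length = 2, mean = 3/2 ≈ 1.500
  cycle 0 → 2 → 0: weight = 6, length = 2, mean = 6/2 ≈ 3.000
  cycle 1 → 0 → 1: weight = 3, length = 2, mean = 3/2 ≈ 1.500
Minimum mean = 1.500, attained e.g. along the cycle 0 → 1 → 0 with weight 3 and length 2. So λ(A) = 3/2 = 3/2.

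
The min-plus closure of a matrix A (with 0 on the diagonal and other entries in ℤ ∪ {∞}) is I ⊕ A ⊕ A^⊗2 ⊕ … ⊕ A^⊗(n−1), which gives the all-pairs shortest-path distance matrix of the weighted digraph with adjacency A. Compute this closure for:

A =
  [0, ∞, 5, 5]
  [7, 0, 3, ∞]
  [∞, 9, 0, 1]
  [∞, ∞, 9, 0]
Closure =
  [0, 14, 5, 5]
  [7, 0, 3, 4]
  [16, 9, 0, 1]
  [25, 18, 9, 0]

This is the Floyd-Warshall all-pairs shortest-path computation. For each intermediate vertex k = 0, 1, …, 3, update dist[i][j] ← min(dist[i][j], dist[i][k] + dist[k][j]). The final matrix gives, for each (i, j), the minimum total weight of any directed path from i to j (possibly empty when i = j).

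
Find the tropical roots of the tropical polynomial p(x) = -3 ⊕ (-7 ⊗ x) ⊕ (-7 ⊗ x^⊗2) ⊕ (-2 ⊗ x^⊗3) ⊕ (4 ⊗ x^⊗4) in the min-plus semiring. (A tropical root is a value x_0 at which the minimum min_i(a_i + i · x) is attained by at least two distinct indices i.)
Roots: {-6, -5, 0, 4}

Each tropical root is a break point of the lower envelope of the lines y = a_i + i · x (there are 5 lines, with slopes 0, 1, ..., 4). Only the lines that attain the minimum somewhere contribute to roots; other lines are dominated. Here the surviving (envelope) indices are i = 4, i = 3, i = 2, i = 1, i = 0.
Intersections between consecutive envelope lines give the roots: for adjacent envelope indices i < j the intersection is x = (a_i − a_j) / (j − i). Reading off the sorted break points: {-6, -5, 0, 4}.
Verification: at each break x_0, at least two indices attain the minimum of min_i(a_i + i · x_0).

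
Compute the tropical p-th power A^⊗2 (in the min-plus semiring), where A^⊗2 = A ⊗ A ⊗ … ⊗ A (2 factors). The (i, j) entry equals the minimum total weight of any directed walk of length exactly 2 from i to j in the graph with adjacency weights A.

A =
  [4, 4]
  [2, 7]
A^⊗2 =
  [6, 8]
  [6, 6]

Each entry (A^⊗2)_ij equals the minimum over all length-2 walks i = v_0 → v_1 → … → v_2 = j of Σ_t A[v_t][v_{t+1}]. For example, for (i, j) = (0, 1) we minimise over 2 possible intermediate vertex sequences; the minimum is 8, attained along the walk 0 → 0 → 1.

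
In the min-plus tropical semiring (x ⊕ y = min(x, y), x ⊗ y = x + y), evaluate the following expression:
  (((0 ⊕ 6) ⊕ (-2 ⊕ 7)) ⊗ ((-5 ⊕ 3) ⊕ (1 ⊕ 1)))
(((0 ⊕ 6) ⊕ (-2 ⊕ 7)) ⊗ ((-5 ⊕ 3) ⊕ (1 ⊕ 1))) = -7

Expand innermost to outermost. Recall ⊕ takes the minimum of its arguments and ⊗ takes their sum. Working out the expression (((0 ⊕ 6) ⊕ (-2 ⊕ 7)) ⊗ ((-5 ⊕ 3) ⊕ (1 ⊕ 1))) gives -7.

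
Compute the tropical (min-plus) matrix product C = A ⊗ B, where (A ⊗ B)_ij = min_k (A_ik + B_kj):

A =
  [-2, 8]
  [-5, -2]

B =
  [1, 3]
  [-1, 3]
A ⊗ B =
  [-1, 1]
  [-4, -2]

Apply the min-plus product entry-by-entry:
  C[0][0] = min over k of (A[0][0] + B[0][0] = -2 + 1 = -1, A[0][1] + B[1][0] = 8 + -1 = 7) = -1 (attained at k = 0)
  C[0][1] = min over k of (A[0][0] + B[0][1] = -2 + 3 = 1, A[0][1] + B[1][1] = 8 + 3 = 11) = 1 (attained at k = 0)
  C[1][0] = min over k of (A[1][0] + B[0][0] = -5 + 1 = -4, A[1][1] + B[1][0] = -2 + -1 = -3) = -4 (attained at k = 0)
  C[1][1] = min over k of (A[1][0] + B[0][1] = -5 + 3 = -2, A[1][1] + B[1][1] = -2 + 3 = 1) = -2 (attained at k = 0)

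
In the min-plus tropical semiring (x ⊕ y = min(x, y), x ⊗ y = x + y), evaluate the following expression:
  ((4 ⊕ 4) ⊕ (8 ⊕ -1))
((4 ⊕ 4) ⊕ (8 ⊕ -1)) = -1

Expand innermost to outermost. Recall ⊕ takes the minimum of its arguments and ⊗ takes their sum. Working out the expression ((4 ⊕ 4) ⊕ (8 ⊕ -1)) gives -1.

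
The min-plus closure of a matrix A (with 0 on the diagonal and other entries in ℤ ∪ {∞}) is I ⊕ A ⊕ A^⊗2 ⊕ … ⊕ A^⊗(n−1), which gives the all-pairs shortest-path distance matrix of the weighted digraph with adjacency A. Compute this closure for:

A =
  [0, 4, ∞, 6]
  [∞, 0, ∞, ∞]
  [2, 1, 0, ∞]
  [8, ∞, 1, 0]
Closure =
  [0, 4, 7, 6]
  [∞, 0, ∞, ∞]
  [2, 1, 0, 8]
  [3, 2, 1, 0]

This is the Floyd-Warshall all-pairs shortest-path computation. For each intermediate vertex k = 0, 1, …, 3, update dist[i][j] ← min(dist[i][j], dist[i][k] + dist[k][j]). The final matrix gives, for each (i, j), the minimum total weight of any directed path from i to j (possibly empty when i = j).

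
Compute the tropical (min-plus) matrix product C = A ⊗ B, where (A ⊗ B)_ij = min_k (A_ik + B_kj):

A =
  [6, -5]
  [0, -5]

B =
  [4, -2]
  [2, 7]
A ⊗ B =
  [-3, 2]
  [-3, -2]

Apply the min-plus product entry-by-entry:
  C[0][0] = min over k of (A[0][0] + B[0][0] = 6 + 4 = 10, A[0][1] + B[1][0] = -5 + 2 = -3) = -3 (attained at k = 1)
  C[0][1] = min over k of (A[0][0] + B[0][1] = 6 + -2 = 4, A[0][1] + B[1][1] = -5 + 7 = 2) = 2 (attained at k = 1)
  C[1][0] = min over k of (A[1][0] + B[0][0] = 0 + 4 = 4, A[1][1] + B[1][0] = -5 + 2 = -3) = -3 (attained at k = 1)
  C[1][1] = min over k of (A[1][0] + B[0][1] = 0 + -2 = -2, A[1][1] + B[1][1] = -5 + 7 = 2) = -2 (attained at k = 0)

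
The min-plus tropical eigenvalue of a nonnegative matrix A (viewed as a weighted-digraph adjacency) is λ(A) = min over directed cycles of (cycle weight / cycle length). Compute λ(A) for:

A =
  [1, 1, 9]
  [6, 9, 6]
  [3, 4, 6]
λ(A) = 1

Enumerate directed cycles and compute their means (weight / length). Sample:
  cycle 0 → 0: weight = 1, length = 1, mean = 1/1 ≈ 1.000
  cycle 1 → 1: weight = 9, length = 1, mean = 9/1 ≈ 9.000
  cycle 2 → 2: weight = 6, length = 1, mean = 6/1 ≈ 6.000
  cycle 0 → 1 → 0: weight = 7, length = 2, mean = 7/2 ≈ 3.500
  cycle 0 → 2 → 0: weight = 12, length = 2, mean = 12/2 ≈ 6.000
  cycle 1 → 0 → 1: weight = 7, length = 2, mean = 7/2 ≈ 3.500
Minimum mean = 1.000, attained e.g. along the cycle 0 → 0 with weight 1 and length 1. So λ(A) = 1/1 = 1.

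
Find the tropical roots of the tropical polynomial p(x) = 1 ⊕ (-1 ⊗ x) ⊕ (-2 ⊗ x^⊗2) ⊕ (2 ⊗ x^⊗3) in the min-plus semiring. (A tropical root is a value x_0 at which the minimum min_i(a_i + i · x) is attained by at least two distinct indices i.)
Roots: {-4, 1, 2}

Each tropical root is a break point of the lower envelope of the lines y = a_i + i · x (there are 4 lines, with slopes 0, 1, ..., 3). Only the lines that attain the minimum somewhere contribute to roots; other lines are dominated. Here the surviving (envelope) indices are i = 3, i = 2, i = 1, i = 0.
Intersections between consecutive envelope lines give the roots: for adjacent envelope indices i < j the intersection is x = (a_i − a_j) / (j − i). Reading off the sorted break points: {-4, 1, 2}.
Verification: at each break x_0, at least two indices attain the minimum of min_i(a_i + i · x_0).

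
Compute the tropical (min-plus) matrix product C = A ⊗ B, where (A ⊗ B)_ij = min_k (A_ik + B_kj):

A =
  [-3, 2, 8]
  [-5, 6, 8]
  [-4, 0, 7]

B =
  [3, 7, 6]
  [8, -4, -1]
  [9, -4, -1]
A ⊗ B =
  [0, -2, 1]
  [-2, 2, 1]
  [-1, -4, -1]

Apply the min-plus product entry-by-entry:
  C[0][0] = min over k of (A[0][0] + B[0][0] = -3 + 3 = 0, A[0][1] + B[1][0] = 2 + 8 = 10, A[0][2] + B[2][0] = 8 + 9 = 17) = 0 (attained at k = 0)
  C[0][1] = min over k of (A[0][0] + B[0][1] = -3 + 7 = 4, A[0][1] + B[1][1] = 2 + -4 = -2, A[0][2] + B[2][1] = 8 + -4 = 4) = -2 (attained at k = 1)
  C[0][2] = min over k of (A[0][0] + B[0][2] = -3 + 6 = 3, A[0][1] + B[1][2] = 2 + -1 = 1, A[0][2] + B[2][2] = 8 + -1 = 7) = 1 (attained at k = 1)
  C[1][0] = min over k of (A[1][0] + B[0][0] = -5 + 3 = -2, A[1][1] + B[1][0] = 6 + 8 = 14, A[1][2] + B[2][0] = 8 + 9 = 17) = -2 (attained at k = 0)
  C[1][1] = min over k of (A[1][0] + B[0][1] = -5 + 7 = 2, A[1][1] + B[1][1] = 6 + -4 = 2, A[1][2] + B[2][1] = 8 + -4 = 4) = 2 (attained at k = 0)
  C[1][2] = min over k of (A[1][0] + B[0][2] = -5 + 6 = 1, A[1][1] + B[1][2] = 6 + -1 = 5, A[1][2] + B[2][2] = 8 + -1 = 7) = 1 (attained at k = 0)
  C[2][0] = min over k of (A[2][0] + B[0][0] = -4 + 3 = -1, A[2][1] + B[1][0] = 0 + 8 = 8, A[2][2] + B[2][0] = 7 + 9 = 16) = -1 (attained at k = 0)
  C[2][1] = min over k of (A[2][0] + B[0][1] = -4 + 7 = 3, A[2][1] + B[1][1] = 0 + -4 = -4, A[2][2] + B[2][1] = 7 + -4 = 3) = -4 (attained at k = 1)
  C[2][2] = min over k of (A[2][0] + B[0][2] = -4 + 6 = 2, A[2][1] + B[1][2] = 0 + -1 = -1, A[2][2] + B[2][2] = 7 + -1 = 6) = -1 (attained at k = 1)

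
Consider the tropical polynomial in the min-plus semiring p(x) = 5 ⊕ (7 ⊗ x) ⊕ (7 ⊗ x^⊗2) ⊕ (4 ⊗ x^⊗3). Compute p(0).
p(0) = 4

A tropical monomial a ⊗ x^⊗i evaluates to a + i · x. Evaluating each term at x = 0:
  Term 0 contributes 5 + 0 · 0 = 5
  Term 1 contributes 7 + 1 · 0 = 7
  Term 2 contributes 7 + 2 · 0 = 7
  Term 3 contributes 4 + 3 · 0 = 4
p(0) = ⊕ of these = min[5, 7, 7, 4] = 4.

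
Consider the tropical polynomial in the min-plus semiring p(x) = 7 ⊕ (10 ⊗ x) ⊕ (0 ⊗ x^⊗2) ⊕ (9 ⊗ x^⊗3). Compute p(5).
p(5) = 7

A tropical monomial a ⊗ x^⊗i evaluates to a + i · x. Evaluating each term at x = 5:
  Term 0 contributes 7 + 0 · 5 = 7
  Term 1 contributes 10 + 1 · 5 = 15
  Term 2 contributes 0 + 2 · 5 = 10
  Term 3 contributes 9 + 3 · 5 = 24
p(5) = ⊕ of these = min[7, 15, 10, 24] = 7.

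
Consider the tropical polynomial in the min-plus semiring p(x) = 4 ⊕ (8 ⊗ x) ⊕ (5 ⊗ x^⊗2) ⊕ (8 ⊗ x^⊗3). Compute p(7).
p(7) = 4

A tropical monomial a ⊗ x^⊗i evaluates to a + i · x. Evaluating each term at x = 7:
  Term 0 contributes 4 + 0 · 7 = 4
  Term 1 contributes 8 + 1 · 7 = 15
  Term 2 contributes 5 + 2 · 7 = 19
  Term 3 contributes 8 + 3 · 7 = 29
p(7) = ⊕ of these = min[4, 15, 19, 29] = 4.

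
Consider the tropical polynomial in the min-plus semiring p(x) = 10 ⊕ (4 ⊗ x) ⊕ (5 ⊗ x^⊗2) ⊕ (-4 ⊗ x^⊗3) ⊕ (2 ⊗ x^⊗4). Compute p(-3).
p(-3) = -13

A tropical monomial a ⊗ x^⊗i evaluates to a + i · x. Evaluating each term at x = -3:
  Term 0 contributes 10 + 0 · -3 = 10
  Term 1 contributes 4 + 1 · -3 = 1
  Term 2 contributes 5 + 2 · -3 = -1
  Term 3 contributes -4 + 3 · -3 = -13
  Term 4 contributes 2 + 4 · -3 = -10
p(-3) = ⊕ of these = min[10, 1, -1, -13, -10] = -13.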